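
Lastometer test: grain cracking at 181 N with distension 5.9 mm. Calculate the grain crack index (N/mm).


30.7 N/mm

Grain crack index = force / distension
Index = 181 / 5.9 = 30.7 N/mm


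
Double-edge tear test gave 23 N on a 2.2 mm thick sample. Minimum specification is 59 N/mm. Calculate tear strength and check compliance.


Tear strength = 10.5 N/mm
Compliant: No

Tear strength = 23 / 2.2 = 10.5 N/mm
Required minimum = 59 N/mm
Compliant: No


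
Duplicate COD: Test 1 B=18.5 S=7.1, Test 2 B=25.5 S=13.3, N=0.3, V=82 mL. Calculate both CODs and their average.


COD1 = (18.5 - 7.1) x 0.3 x 8000 / 82 = 333.7 mg/L
COD2 = (25.5 - 13.3) x 0.3 x 8000 / 82 = 357.1 mg/L
Average = (333.7 + 357.1) / 2 = 345.4 mg/L


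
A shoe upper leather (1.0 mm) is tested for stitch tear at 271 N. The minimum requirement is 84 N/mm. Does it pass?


STS = 271 / 1.0 = 271.0 N/mm
Minimum required: 84 N/mm
Passes: Yes


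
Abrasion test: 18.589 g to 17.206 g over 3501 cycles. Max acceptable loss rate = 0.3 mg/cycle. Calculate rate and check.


Loss = 18.589 - 17.206 = 1.383 g
Rate = 1.383 g / 3501 cycles x 1000 = 0.395 mg/cycle
Max = 0.3 mg/cycle
Passes: No


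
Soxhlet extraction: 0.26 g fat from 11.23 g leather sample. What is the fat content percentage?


2.3%

Fat content = 0.26 / 11.23 x 100
Fat = 2.3%


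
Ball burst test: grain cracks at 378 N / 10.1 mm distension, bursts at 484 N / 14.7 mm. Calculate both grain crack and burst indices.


Crack index = 37.4 N/mm
Burst index = 32.9 N/mm

Crack index = 378 / 10.1 = 37.4 N/mm
Burst index = 484 / 14.7 = 32.9 N/mm


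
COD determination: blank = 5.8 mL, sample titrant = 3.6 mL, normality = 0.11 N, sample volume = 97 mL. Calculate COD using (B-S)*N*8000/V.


COD = (5.8 - 3.6) x 0.11 x 8000 / 97
COD = 2.2 x 0.11 x 8000 / 97
COD = 20.0 mg/L


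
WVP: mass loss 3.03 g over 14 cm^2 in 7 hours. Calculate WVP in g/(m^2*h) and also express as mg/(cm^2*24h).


WVP = 3.03 / (14 x 7) x 10000 = 309.18 g/(m^2*h)
Mass loss in mg = 3.03 x 1000 = 3030 mg
Per cm^2 per 24h in mg: 3030 x 24 / (14 x 7) = 72720 / 98 = 742.04 mg/(cm^2*24h)


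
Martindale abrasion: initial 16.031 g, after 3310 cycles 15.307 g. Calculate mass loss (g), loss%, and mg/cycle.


Mass loss = 0.724 g
Loss = 4.52%
Rate = 0.219 mg/cycle


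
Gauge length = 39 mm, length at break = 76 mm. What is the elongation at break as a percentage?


Extension = 76 - 39 = 37 mm
Elongation = 37 / 39 x 100 = 94.9%


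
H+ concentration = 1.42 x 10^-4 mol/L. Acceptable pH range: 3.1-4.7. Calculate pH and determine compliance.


pH = 3.85
Compliant: Yes

pH = -log10(1.42 x 10^-4) = 3.85
Range: 3.1 to 4.7
Compliant: Yes


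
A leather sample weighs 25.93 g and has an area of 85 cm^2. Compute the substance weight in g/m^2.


Substance weight = mass / area x 10000
SW = 25.93 / 85 x 10000
SW = 3050.6 g/m^2


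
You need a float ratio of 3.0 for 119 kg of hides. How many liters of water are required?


Water = hide weight x target ratio
Water = 119 x 3.0 = 357.0 L


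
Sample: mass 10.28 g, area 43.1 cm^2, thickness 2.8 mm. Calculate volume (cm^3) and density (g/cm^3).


Volume = 12.068 cm^3
Density = 0.852 g/cm^3

Thickness in cm = 2.8 / 10 = 0.28 cm
Volume = 43.1 x 0.28 = 12.068 cm^3
Density = 10.28 / 12.068 = 0.852 g/cm^3


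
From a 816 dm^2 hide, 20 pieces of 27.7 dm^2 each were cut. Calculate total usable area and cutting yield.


Total usable = 20 x 27.7 = 554.0 dm^2
Yield = 554.0 / 816 x 100 = 67.9%


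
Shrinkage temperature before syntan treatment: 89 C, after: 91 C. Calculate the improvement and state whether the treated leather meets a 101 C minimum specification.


Improvement = 91 - 89 = 2 C
Spec check: 91 C >= 101 C? No


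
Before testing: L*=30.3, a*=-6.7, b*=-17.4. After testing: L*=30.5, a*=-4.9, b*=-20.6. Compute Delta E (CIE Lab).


dL = 30.5 - 30.3 = 0.2
da = -4.9 - (-6.7) = 1.8
db = -20.6 - (-17.4) = -3.2
dE = sqrt((0.2)^2 + (1.8)^2 + (-3.2)^2) = 3.68


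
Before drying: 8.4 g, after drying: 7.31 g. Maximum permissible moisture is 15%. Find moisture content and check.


Moisture content = 13.0%
Acceptable: Yes


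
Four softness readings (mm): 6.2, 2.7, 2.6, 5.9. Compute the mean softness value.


4.35 mm


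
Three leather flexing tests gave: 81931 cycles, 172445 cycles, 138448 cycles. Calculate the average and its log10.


Average = 130941 cycles
log10 = 5.12

Average = (81931 + 172445 + 138448) / 3 = 130941 cycles
log10(130941) = 5.12


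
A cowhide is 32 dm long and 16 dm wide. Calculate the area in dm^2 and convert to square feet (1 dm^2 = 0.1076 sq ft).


Area = 32 x 16 = 512 dm^2
Conversion: 512 x 0.1076 = 55.09 sq ft


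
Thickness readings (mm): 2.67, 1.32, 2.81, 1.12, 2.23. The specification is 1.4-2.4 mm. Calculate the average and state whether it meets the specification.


Sum = 10.15
Average = 10.15 / 5 = 2.03 mm
Specification range: 1.4 to 2.4 mm
Within spec: Yes


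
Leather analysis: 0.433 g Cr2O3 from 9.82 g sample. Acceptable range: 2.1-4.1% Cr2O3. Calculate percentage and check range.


Cr2O3% = 0.433 / 9.82 x 100 = 4.41%
Acceptable range: 2.1 to 4.1%
Within range: No


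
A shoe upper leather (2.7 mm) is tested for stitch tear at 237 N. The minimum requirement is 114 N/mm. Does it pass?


STS = 237 / 2.7 = 87.8 N/mm
Minimum required: 114 N/mm
Passes: No


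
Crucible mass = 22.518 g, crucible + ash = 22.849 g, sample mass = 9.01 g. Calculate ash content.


Ash mass = 0.331 g
Ash content = 3.67%

Ash mass = 22.849 - 22.518 = 0.331 g
Ash% = 0.331 / 9.01 x 100 = 3.67%


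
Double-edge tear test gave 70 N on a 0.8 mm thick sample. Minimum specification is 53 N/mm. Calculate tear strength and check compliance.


Tear strength = 70 / 0.8 = 87.5 N/mm
Required minimum = 53 N/mm
Compliant: Yes


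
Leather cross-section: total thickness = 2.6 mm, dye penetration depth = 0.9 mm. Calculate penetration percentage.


Penetration% = 0.9 / 2.6 x 100
Penetration = 34.6%


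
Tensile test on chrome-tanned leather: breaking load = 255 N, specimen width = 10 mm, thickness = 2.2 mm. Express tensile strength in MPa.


11.59 MPa

Cross-section = 10 x 2.2 = 22.0 mm^2
TS = 255 / 22.0 = 11.59 MPa
(1 N/mm^2 = 1 MPa)


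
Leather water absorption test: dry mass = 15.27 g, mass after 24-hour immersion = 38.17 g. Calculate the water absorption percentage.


150.0%

Water absorbed = 38.17 - 15.27 = 22.90 g
WA% = 22.90 / 15.27 x 100 = 150.0%


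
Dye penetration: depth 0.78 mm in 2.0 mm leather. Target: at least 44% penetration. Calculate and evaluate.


Penetration = 39.0%
Meets target: No


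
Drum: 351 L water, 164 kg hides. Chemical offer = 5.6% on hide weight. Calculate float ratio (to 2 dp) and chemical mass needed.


Float ratio = 351 / 164 = 2.14
Chemical = 164 x 5.6 / 100 = 9.184 kg


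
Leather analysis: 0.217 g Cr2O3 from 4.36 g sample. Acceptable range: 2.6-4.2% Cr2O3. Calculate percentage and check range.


Cr2O3 = 4.98%
Within range: No

Cr2O3% = 0.217 / 4.36 x 100 = 4.98%
Acceptable range: 2.6 to 4.2%
Within range: No


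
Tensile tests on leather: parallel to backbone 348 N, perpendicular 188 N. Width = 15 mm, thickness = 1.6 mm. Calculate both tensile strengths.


Parallel = 14.50 N/mm^2
Perpendicular = 7.83 N/mm^2


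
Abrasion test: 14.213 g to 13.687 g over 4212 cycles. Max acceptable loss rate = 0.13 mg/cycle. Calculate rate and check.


Rate = 0.125 mg/cycle
Passes: Yes

Loss = 14.213 - 13.687 = 0.526 g
Rate = 0.526 g / 4212 cycles x 1000 = 0.125 mg/cycle
Max = 0.13 mg/cycle
Passes: Yes


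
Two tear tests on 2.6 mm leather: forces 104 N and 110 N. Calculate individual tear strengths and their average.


Tear 1 = 104 / 2.6 = 40.0 N/mm
Tear 2 = 110 / 2.6 = 42.3 N/mm
Average = (40.0 + 42.3) / 2 = 41.2 N/mm


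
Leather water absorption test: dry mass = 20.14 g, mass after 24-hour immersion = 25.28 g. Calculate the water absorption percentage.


Water absorbed = 25.28 - 20.14 = 5.14 g
WA% = 5.14 / 20.14 x 100 = 25.5%


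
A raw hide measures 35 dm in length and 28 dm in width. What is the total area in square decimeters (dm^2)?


Area = length x width
Area = 35 x 28 = 980 dm^2


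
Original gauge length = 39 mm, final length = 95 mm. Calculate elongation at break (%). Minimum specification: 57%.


Extension = 95 - 39 = 56 mm
Elongation = 56 / 39 x 100 = 143.6%
Minimum required: 57%
Meets specification: Yes


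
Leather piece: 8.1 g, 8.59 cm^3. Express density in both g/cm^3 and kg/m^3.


0.943 g/cm^3
943 kg/m^3

Density = 8.1 / 8.59 = 0.943 g/cm^3
Convert: 0.943 x 1000 = 943 kg/m^3


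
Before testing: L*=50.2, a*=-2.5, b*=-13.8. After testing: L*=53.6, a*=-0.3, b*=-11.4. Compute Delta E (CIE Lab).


dL = 53.6 - 50.2 = 3.4
da = -0.3 - (-2.5) = 2.2
db = -11.4 - (-13.8) = 2.4
dE = sqrt((3.4)^2 + (2.2)^2 + (2.4)^2) = 4.71


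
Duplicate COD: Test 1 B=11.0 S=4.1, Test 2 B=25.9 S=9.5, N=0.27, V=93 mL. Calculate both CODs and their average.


COD1 = 160.3 mg/L
COD2 = 380.9 mg/L
Average = 270.6 mg/L


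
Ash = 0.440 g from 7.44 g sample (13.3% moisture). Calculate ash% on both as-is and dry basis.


As-is ash = 5.91%
Dry-basis ash = 6.82%


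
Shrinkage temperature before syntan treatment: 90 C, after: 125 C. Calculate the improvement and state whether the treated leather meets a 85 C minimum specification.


Improvement = 35 C
Meets 85 C spec: Yes


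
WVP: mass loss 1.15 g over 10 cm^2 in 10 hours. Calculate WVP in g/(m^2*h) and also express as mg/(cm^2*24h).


WVP = 1.15 / (10 x 10) x 10000 = 115.00 g/(m^2*h)
Mass loss in mg = 1.15 x 1000 = 1150 mg
Per cm^2 per 24h in mg: 1150 x 24 / (10 x 10) = 27600 / 100 = 276.00 mg/(cm^2*24h)


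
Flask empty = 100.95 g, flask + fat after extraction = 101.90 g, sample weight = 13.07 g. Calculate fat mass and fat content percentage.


Fat mass = 101.90 - 100.95 = 0.95 g
Fat% = 0.95 / 13.07 x 100 = 7.3%


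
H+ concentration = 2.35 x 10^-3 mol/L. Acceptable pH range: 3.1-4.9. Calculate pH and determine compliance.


pH = 2.63
Compliant: No


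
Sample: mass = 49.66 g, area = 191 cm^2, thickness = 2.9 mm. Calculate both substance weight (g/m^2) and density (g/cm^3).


SW = 49.66 / 191 x 10000 = 2600.0 g/m^2
Volume = 191 x 2.9 / 10 = 55.39 cm^3
Density = 49.66 / 55.39 = 0.897 g/cm^3


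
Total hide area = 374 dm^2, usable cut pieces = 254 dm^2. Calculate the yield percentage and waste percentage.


Yield = 67.9%
Waste = 32.1%

Yield = 254 / 374 x 100 = 67.9%
Waste = 374 - 254 = 120 dm^2
Waste% = 100 - 67.9 = 32.1%


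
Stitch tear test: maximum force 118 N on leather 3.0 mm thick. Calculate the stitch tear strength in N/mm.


39.3 N/mm

Stitch tear strength = force / thickness
STS = 118 / 3.0 = 39.3 N/mm


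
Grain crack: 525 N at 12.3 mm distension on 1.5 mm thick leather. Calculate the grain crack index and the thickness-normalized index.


Crack index = 525 / 12.3 = 42.7 N/mm
Normalized = 42.7 / 1.5 = 28.5 N/mm per mm


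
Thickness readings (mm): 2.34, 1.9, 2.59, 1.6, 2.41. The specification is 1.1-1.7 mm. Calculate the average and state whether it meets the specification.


Sum = 10.84
Average = 10.84 / 5 = 2.17 mm
Specification range: 1.1 to 1.7 mm
Within spec: No


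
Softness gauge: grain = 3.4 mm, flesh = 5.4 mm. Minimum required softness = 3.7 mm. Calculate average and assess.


Average softness = 4.40 mm
Meets requirement: Yes

Average = (3.4 + 5.4) / 2 = 4.40 mm
Minimum = 3.7 mm
Meets requirement: Yes


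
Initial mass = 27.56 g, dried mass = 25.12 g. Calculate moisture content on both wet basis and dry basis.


Wet basis = 8.9%
Dry basis = 9.7%


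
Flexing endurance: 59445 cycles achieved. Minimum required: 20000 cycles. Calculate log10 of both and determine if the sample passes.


log10(59445) = 4.77
log10(20000) = 4.30
Passes: Yes


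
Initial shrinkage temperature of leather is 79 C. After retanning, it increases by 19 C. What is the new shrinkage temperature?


98 C


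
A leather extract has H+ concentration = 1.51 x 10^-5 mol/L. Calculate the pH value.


pH = -log10[H+]
pH = -log10(1.51 x 10^-5) = 4.82


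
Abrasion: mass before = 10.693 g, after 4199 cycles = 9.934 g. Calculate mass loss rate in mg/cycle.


Mass loss = 10.693 - 9.934 = 0.759 g
Rate = 0.759 / 4199 x 1000 = 0.181 mg/cycle


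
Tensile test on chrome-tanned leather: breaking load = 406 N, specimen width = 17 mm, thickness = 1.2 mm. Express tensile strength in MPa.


19.90 MPa


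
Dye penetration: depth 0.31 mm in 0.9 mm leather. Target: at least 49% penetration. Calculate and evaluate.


Penetration = 34.4%
Meets target: No


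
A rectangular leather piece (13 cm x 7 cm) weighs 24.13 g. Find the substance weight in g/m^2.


2651.6 g/m^2


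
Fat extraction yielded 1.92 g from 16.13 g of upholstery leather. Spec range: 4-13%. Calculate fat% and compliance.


Fat% = 1.92 / 16.13 x 100 = 11.9%
Spec range: 4-13%
Compliant: Yes


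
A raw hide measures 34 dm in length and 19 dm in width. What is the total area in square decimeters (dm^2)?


Area = length x width
Area = 34 x 19 = 646 dm^2


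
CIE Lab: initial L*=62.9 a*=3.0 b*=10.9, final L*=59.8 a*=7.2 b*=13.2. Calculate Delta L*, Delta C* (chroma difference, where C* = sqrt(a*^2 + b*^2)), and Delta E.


Delta L* = 59.8 - 62.9 = -3.1
C1* = sqrt((3.0)^2 + (10.9)^2) = 11.305
C2* = sqrt((7.2)^2 + (13.2)^2) = 15.036
Delta C* = 15.036 - 11.305 = 3.73
Delta E = sqrt((-3.1)^2 + (4.2)^2 + (2.3)^2) = 5.70


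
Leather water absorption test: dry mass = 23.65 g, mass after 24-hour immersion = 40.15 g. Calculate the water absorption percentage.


Water absorbed = 40.15 - 23.65 = 16.50 g
WA% = 16.50 / 23.65 x 100 = 69.8%


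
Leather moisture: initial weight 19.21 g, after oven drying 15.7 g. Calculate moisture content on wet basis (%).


Moisture = 19.21 - 15.7 = 3.51 g
MC = 3.51 / 19.21 x 100 = 18.3%


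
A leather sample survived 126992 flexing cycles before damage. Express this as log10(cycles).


5.10

log10(126992) = 5.10


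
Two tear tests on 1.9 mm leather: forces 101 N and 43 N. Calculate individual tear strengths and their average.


Tear 1 = 101 / 1.9 = 53.2 N/mm
Tear 2 = 43 / 1.9 = 22.6 N/mm
Average = (53.2 + 22.6) / 2 = 37.9 N/mm


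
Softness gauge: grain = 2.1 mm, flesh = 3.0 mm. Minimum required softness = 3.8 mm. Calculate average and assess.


Average softness = 2.55 mm
Meets requirement: No

Average = (2.1 + 3.0) / 2 = 2.55 mm
Minimum = 3.8 mm
Meets requirement: No


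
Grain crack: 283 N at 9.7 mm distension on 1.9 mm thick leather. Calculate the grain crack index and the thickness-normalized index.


Crack index = 29.2 N/mm
Normalized index = 15.4 N/mm per mm


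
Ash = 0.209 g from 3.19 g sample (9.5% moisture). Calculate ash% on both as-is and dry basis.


As-is ash = 6.55%
Dry-basis ash = 7.24%

As-is ash% = 0.209 / 3.19 x 100 = 6.55%
Dry mass = 3.19 x (100 - 9.5) / 100 = 2.88695 g
Dry-basis ash% = 0.209 / 2.88695 x 100 = 7.24%


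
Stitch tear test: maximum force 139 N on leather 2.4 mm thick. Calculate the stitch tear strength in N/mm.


Stitch tear strength = force / thickness
STS = 139 / 2.4 = 57.9 N/mm


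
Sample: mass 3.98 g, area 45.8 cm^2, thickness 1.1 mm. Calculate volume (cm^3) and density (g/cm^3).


Thickness in cm = 1.1 / 10 = 0.11 cm
Volume = 45.8 x 0.11 = 5.038 cm^3
Density = 3.98 / 5.038 = 0.790 g/cm^3


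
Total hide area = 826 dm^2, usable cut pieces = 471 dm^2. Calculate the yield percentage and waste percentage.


Yield = 57.0%
Waste = 43.0%

Yield = 471 / 826 x 100 = 57.0%
Waste = 826 - 471 = 355 dm^2
Waste% = 100 - 57.0 = 43.0%


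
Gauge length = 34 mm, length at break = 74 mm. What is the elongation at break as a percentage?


117.6%


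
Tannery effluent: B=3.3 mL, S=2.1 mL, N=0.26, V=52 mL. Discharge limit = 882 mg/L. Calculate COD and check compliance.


COD = 48.0 mg/L
Compliant: Yes

COD = (3.3 - 2.1) x 0.26 x 8000 / 52 = 48.0 mg/L
Limit: 882 mg/L
Compliant: Yes


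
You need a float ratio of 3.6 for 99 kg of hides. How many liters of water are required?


Water = hide weight x target ratio
Water = 99 x 3.6 = 356.4 L


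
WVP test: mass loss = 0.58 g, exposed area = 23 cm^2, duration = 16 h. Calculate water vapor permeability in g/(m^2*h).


15.76 g/(m^2*h)

WVP = mass_loss / (area x time) x 10000
WVP = 0.58 / (23 x 16) x 10000
WVP = 0.58 / 368 x 10000 = 15.76 g/(m^2*h)


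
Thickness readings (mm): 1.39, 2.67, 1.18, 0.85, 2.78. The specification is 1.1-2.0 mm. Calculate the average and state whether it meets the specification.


Average = 1.77 mm
Within specification: Yes


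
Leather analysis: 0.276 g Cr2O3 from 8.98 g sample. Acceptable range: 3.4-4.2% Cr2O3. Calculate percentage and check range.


Cr2O3% = 0.276 / 8.98 x 100 = 3.07%
Acceptable range: 3.4 to 4.2%
Within range: No


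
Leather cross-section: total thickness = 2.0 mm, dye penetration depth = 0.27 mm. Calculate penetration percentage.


13.5%

Penetration% = 0.27 / 2.0 x 100
Penetration = 13.5%


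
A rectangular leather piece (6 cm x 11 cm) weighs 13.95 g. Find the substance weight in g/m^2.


2113.6 g/m^2

Area = 6 x 11 = 66 cm^2
SW = 13.95 / 66 x 10000 = 2113.6 g/m^2


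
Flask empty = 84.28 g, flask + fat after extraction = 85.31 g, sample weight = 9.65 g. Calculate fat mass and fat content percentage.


Fat mass = 1.03 g
Fat content = 10.7%

Fat mass = 85.31 - 84.28 = 1.03 g
Fat% = 1.03 / 9.65 x 100 = 10.7%


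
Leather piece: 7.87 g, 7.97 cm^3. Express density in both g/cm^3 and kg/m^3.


Density = 7.87 / 7.97 = 0.987 g/cm^3
Convert: 0.987 x 1000 = 987 kg/m^3


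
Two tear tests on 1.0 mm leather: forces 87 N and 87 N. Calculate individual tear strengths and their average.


Tear 1 = 87.0 N/mm
Tear 2 = 87.0 N/mm
Average = 87.0 N/mm

Tear 1 = 87 / 1.0 = 87.0 N/mm
Tear 2 = 87 / 1.0 = 87.0 N/mm
Average = (87.0 + 87.0) / 2 = 87.0 N/mm


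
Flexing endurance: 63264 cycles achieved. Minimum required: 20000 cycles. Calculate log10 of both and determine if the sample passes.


Achieved: log10 = 4.80
Required: log10 = 4.30
Passes: Yes


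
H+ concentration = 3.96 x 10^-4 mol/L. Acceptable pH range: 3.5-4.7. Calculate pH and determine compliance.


pH = 3.40
Compliant: No

pH = -log10(3.96 x 10^-4) = 3.40
Range: 3.5 to 4.7
Compliant: No


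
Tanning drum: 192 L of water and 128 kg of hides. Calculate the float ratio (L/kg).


1.5

Float ratio = water / hide weight
Ratio = 192 / 128 = 1.5


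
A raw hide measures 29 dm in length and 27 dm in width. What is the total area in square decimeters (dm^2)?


783 dm^2

Area = length x width
Area = 29 x 27 = 783 dm^2


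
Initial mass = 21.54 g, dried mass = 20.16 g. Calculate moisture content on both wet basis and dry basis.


Wet basis = 6.4%
Dry basis = 6.8%

Moisture lost = 21.54 - 20.16 = 1.38 g
Wet basis MC = 1.38 / 21.54 x 100 = 6.4%
Dry basis MC = 1.38 / 20.16 x 100 = 6.8%


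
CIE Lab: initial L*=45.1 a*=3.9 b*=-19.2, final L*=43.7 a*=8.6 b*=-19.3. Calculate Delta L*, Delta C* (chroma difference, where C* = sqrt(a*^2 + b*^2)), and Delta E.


Delta L* = -1.4
Delta C* = 1.54
Delta E = 4.91

Delta L* = 43.7 - 45.1 = -1.4
C1* = sqrt((3.9)^2 + (-19.2)^2) = 19.592
C2* = sqrt((8.6)^2 + (-19.3)^2) = 21.129
Delta C* = 21.129 - 19.592 = 1.54
Delta E = sqrt((-1.4)^2 + (4.7)^2 + (-0.1)^2) = 4.91


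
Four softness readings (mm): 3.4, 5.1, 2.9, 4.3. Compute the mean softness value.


Sum = 3.4 + 5.1 + 2.9 + 4.3
Mean = 15.7 / 4 = 3.93 mm


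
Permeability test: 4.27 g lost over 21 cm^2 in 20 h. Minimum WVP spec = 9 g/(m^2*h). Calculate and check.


WVP = 4.27 / (21 x 20) x 10000 = 101.67 g/(m^2*h)
Minimum: 9 g/(m^2*h)
Meets spec: Yes


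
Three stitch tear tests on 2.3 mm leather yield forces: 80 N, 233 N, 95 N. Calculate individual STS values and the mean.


STS1 = 34.8 N/mm
STS2 = 101.3 N/mm
STS3 = 41.3 N/mm
Mean = 59.1 N/mm

STS1 = 80 / 2.3 = 34.8 N/mm
STS2 = 233 / 2.3 = 101.3 N/mm
STS3 = 95 / 2.3 = 41.3 N/mm
Mean = (34.8 + 101.3 + 41.3) / 3 = 59.1 N/mm


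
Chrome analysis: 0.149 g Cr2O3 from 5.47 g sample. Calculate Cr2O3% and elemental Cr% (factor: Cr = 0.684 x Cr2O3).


Cr2O3% = 0.149 / 5.47 x 100 = 2.72%
Cr% = 2.72 x 0.684 = 1.86%


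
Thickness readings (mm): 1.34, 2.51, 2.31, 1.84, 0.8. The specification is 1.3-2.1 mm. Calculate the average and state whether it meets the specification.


Average = 1.76 mm
Within specification: Yes


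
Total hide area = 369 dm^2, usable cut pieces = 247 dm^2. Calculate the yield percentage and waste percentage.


Yield = 247 / 369 x 100 = 66.9%
Waste = 369 - 247 = 122 dm^2
Waste% = 100 - 66.9 = 33.1%


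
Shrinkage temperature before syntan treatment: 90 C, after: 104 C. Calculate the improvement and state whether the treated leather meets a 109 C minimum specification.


Improvement = 14 C
Meets 109 C spec: No

Improvement = 104 - 90 = 14 C
Spec check: 104 C >= 109 C? No


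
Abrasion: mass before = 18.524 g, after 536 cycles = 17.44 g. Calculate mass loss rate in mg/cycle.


2.022 mg/cycle

Mass loss = 18.524 - 17.44 = 1.084 g
Rate = 1.084 / 536 x 1000 = 2.022 mg/cycle


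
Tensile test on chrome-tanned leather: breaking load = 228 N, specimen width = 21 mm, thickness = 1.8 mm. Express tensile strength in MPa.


Cross-section = 21 x 1.8 = 37.8 mm^2
TS = 228 / 37.8 = 6.03 MPa
(1 N/mm^2 = 1 MPa)


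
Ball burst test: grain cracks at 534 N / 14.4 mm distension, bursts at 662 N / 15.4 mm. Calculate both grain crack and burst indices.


Crack index = 534 / 14.4 = 37.1 N/mm
Burst index = 662 / 15.4 = 43.0 N/mm


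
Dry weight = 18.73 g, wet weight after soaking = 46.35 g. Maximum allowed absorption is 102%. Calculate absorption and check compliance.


WA = (46.35 - 18.73) / 18.73 x 100 = 147.5%
Maximum allowed: 102%
Compliant: No


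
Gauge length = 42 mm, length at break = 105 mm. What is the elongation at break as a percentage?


Extension = 105 - 42 = 63 mm
Elongation = 63 / 42 x 100 = 150.0%


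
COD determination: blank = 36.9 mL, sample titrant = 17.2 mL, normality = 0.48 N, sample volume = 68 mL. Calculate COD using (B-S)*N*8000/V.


1112.5 mg/L


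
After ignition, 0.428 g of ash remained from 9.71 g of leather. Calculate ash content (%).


Ash% = 0.428 / 9.71 x 100
Ash% = 4.41%


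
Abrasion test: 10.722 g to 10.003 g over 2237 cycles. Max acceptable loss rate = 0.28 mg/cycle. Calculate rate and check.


Rate = 0.321 mg/cycle
Passes: No


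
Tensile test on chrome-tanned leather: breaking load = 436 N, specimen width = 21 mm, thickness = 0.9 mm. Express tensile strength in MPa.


Cross-section = 21 x 0.9 = 18.9 mm^2
TS = 436 / 18.9 = 23.07 MPa
(1 N/mm^2 = 1 MPa)


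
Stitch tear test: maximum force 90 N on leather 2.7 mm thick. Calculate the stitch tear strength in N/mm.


Stitch tear strength = force / thickness
STS = 90 / 2.7 = 33.3 N/mm


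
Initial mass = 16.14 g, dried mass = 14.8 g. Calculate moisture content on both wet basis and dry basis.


Wet basis = 8.3%
Dry basis = 9.1%


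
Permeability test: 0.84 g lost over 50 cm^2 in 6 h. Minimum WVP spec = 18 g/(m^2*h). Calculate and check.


WVP = 28.00 g/(m^2*h)
Meets specification: Yes

WVP = 0.84 / (50 x 6) x 10000 = 28.00 g/(m^2*h)
Minimum: 18 g/(m^2*h)
Meets spec: Yes


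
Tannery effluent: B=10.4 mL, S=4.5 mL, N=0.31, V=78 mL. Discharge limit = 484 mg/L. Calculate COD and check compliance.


COD = 187.6 mg/L
Compliant: Yes

COD = (10.4 - 4.5) x 0.31 x 8000 / 78 = 187.6 mg/L
Limit: 484 mg/L
Compliant: Yes


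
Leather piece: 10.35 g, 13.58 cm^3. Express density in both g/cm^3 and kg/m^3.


0.762 g/cm^3
762 kg/m^3


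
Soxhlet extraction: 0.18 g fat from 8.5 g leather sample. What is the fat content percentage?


2.1%


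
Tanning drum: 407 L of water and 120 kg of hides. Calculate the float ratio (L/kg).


3.4

Float ratio = water / hide weight
Ratio = 407 / 120 = 3.4


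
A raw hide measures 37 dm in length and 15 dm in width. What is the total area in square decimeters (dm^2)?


555 dm^2


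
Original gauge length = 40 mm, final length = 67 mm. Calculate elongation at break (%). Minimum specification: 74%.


Elongation = 67.5%
Meets spec: No

Extension = 67 - 40 = 27 mm
Elongation = 27 / 40 x 100 = 67.5%
Minimum required: 74%
Meets specification: No


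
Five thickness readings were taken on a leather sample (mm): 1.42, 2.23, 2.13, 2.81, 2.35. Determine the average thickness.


2.19 mm

Sum = 1.42 + 2.23 + 2.13 + 2.81 + 2.35 = 10.94
Average = 10.94 / 5 = 2.19 mm


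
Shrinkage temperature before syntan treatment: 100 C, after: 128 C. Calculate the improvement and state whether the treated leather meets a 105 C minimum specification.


Improvement = 128 - 100 = 28 C
Spec check: 128 C >= 105 C? Yes


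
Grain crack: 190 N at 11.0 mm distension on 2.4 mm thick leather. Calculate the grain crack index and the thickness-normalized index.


Crack index = 190 / 11.0 = 17.3 N/mm
Normalized = 17.3 / 2.4 = 7.2 N/mm per mm


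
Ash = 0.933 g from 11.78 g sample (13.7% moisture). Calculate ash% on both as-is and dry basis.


As-is ash% = 0.933 / 11.78 x 100 = 7.92%
Dry mass = 11.78 x (100 - 13.7) / 100 = 10.16614 g
Dry-basis ash% = 0.933 / 10.16614 x 100 = 9.18%


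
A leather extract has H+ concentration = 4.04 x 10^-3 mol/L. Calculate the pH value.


pH = -log10[H+]
pH = -log10(4.04 x 10^-3) = 2.39


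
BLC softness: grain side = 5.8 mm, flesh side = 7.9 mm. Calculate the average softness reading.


6.85 mm

Average = (5.8 + 7.9) / 2
Average = 6.85 mm


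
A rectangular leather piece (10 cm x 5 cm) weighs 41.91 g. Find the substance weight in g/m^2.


8382.0 g/m^2

Area = 10 x 5 = 50 cm^2
SW = 41.91 / 50 x 10000 = 8382.0 g/m^2


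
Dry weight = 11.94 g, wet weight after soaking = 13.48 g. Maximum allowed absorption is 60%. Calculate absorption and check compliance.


WA = (13.48 - 11.94) / 11.94 x 100 = 12.9%
Maximum allowed: 60%
Compliant: Yes


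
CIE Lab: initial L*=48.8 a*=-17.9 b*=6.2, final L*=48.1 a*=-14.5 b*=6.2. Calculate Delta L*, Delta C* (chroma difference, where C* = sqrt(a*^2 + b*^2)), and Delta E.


Delta L* = -0.7
Delta C* = -3.17
Delta E = 3.47

Delta L* = 48.1 - 48.8 = -0.7
C1* = sqrt((-17.9)^2 + (6.2)^2) = 18.943
C2* = sqrt((-14.5)^2 + (6.2)^2) = 15.770
Delta C* = 15.770 - 18.943 = -3.17
Delta E = sqrt((-0.7)^2 + (3.4)^2 + (0.0)^2) = 3.47


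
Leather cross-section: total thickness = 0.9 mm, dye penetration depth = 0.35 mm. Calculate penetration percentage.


Penetration% = 0.35 / 0.9 x 100
Penetration = 38.9%


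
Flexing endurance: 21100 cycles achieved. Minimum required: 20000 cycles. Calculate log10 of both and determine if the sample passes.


Achieved: log10 = 4.32
Required: log10 = 4.30
Passes: Yes


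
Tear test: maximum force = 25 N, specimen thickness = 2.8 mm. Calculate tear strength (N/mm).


8.9 N/mm

Tear strength = force / thickness
Tear = 25 / 2.8 = 8.9 N/mm


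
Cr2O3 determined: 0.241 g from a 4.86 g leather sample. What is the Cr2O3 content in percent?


4.96%


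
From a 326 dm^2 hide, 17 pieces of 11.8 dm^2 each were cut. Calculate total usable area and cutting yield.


Usable area = 200.6 dm^2
Yield = 61.5%


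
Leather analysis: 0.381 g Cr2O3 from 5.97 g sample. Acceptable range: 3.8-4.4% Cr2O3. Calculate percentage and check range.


Cr2O3 = 6.38%
Within range: No


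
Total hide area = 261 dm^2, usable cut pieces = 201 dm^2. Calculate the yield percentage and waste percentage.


Yield = 77.0%
Waste = 23.0%

Yield = 201 / 261 x 100 = 77.0%
Waste = 261 - 201 = 60 dm^2
Waste% = 100 - 77.0 = 23.0%


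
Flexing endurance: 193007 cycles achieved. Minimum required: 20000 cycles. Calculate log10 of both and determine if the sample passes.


Achieved: log10 = 5.29
Required: log10 = 4.30
Passes: Yes


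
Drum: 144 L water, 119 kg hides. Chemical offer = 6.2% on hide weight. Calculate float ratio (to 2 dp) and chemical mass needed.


Float ratio = 144 / 119 = 1.21
Chemical = 119 x 6.2 / 100 = 7.378 kg


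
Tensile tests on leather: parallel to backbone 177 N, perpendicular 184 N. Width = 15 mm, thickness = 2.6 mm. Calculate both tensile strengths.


Parallel = 4.54 N/mm^2
Perpendicular = 4.72 N/mm^2

Area = 15 x 2.6 = 39.0 mm^2
TS (parallel) = 177 / 39.0 = 4.54 N/mm^2
TS (perpendicular) = 184 / 39.0 = 4.72 N/mm^2


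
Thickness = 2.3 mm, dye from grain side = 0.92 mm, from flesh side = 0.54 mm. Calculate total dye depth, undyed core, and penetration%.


Total dyed = 1.46 mm
Undyed core = 0.84 mm
Penetration = 63.5%

Total dyed = 0.92 + 0.54 = 1.46 mm
Undyed core = 2.3 - 1.46 = 0.84 mm
Penetration = 1.46 / 2.3 x 100 = 63.5%


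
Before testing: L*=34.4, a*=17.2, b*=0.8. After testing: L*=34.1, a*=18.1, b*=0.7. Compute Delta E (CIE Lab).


dL = 34.1 - 34.4 = -0.3
da = 18.1 - 17.2 = 0.9
db = 0.7 - 0.8 = -0.1
dE = sqrt((-0.3)^2 + (0.9)^2 + (-0.1)^2) = 0.95


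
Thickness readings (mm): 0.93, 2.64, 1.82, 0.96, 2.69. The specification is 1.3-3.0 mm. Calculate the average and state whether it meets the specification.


Average = 1.81 mm
Within specification: Yes

Sum = 9.04
Average = 9.04 / 5 = 1.81 mm
Specification range: 1.3 to 3.0 mm
Within spec: Yes


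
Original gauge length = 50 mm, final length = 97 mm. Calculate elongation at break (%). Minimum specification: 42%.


Extension = 97 - 50 = 47 mm
Elongation = 47 / 50 x 100 = 94.0%
Minimum required: 42%
Meets specification: Yes


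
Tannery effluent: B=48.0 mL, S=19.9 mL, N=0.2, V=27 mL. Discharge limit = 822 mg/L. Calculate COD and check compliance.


COD = (48.0 - 19.9) x 0.2 x 8000 / 27 = 1665.2 mg/L
Limit: 822 mg/L
Compliant: No


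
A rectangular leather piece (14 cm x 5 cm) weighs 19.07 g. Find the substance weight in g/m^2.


Area = 14 x 5 = 70 cm^2
SW = 19.07 / 70 x 10000 = 2724.3 g/m^2


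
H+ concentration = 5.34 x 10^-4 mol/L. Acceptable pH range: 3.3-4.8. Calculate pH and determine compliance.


pH = 3.27
Compliant: No

pH = -log10(5.34 x 10^-4) = 3.27
Range: 3.3 to 4.8
Compliant: No


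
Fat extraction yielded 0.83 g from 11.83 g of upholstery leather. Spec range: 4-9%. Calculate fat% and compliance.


Fat content = 7.0%
Compliant: Yes


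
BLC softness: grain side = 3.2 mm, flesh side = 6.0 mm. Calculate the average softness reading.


4.60 mm


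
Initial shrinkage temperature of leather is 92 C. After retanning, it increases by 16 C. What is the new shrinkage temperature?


108 C

New Ts = 92 + 16 = 108 C


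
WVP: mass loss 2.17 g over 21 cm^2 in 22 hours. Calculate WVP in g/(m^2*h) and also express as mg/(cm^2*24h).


WVP = 2.17 / (21 x 22) x 10000 = 46.97 g/(m^2*h)
Mass loss in mg = 2.17 x 1000 = 2170 mg
Per cm^2 per 24h in mg: 2170 x 24 / (21 x 22) = 52080 / 462 = 112.73 mg/(cm^2*24h)


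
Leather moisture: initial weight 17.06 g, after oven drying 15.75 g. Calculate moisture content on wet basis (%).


7.7%


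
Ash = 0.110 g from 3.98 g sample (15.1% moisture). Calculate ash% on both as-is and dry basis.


As-is ash% = 0.110 / 3.98 x 100 = 2.76%
Dry mass = 3.98 x (100 - 15.1) / 100 = 3.37902 g
Dry-basis ash% = 0.110 / 3.37902 x 100 = 3.26%


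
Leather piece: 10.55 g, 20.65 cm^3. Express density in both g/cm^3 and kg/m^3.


Density = 10.55 / 20.65 = 0.511 g/cm^3
Convert: 0.511 x 1000 = 511 kg/m^3


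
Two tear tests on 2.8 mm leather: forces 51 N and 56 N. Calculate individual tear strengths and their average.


Tear 1 = 51 / 2.8 = 18.2 N/mm
Tear 2 = 56 / 2.8 = 20.0 N/mm
Average = (18.2 + 20.0) / 2 = 19.1 N/mm


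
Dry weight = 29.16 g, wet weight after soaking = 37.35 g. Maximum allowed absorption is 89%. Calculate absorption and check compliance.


Absorption = 28.1%
Compliant: Yes


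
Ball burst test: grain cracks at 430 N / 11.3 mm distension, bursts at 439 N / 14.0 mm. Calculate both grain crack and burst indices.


Crack index = 38.1 N/mm
Burst index = 31.4 N/mm

Crack index = 430 / 11.3 = 38.1 N/mm
Burst index = 439 / 14.0 = 31.4 N/mm


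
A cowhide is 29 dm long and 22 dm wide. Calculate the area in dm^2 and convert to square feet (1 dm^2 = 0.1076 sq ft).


638 dm^2
68.65 sq ft

Area = 29 x 22 = 638 dm^2
Conversion: 638 x 0.1076 = 68.65 sq ft


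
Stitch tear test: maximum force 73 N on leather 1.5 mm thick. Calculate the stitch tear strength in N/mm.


Stitch tear strength = force / thickness
STS = 73 / 1.5 = 48.7 N/mm


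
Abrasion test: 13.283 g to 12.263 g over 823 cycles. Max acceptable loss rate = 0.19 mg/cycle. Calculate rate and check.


Loss = 13.283 - 12.263 = 1.020 g
Rate = 1.020 g / 823 cycles x 1000 = 1.239 mg/cycle
Max = 0.19 mg/cycle
Passes: No


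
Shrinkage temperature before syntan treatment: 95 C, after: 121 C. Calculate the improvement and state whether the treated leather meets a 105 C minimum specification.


Improvement = 121 - 95 = 26 C
Spec check: 121 C >= 105 C? Yes


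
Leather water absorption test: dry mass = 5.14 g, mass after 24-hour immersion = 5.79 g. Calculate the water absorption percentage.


12.6%

Water absorbed = 5.79 - 5.14 = 0.65 g
WA% = 0.65 / 5.14 x 100 = 12.6%


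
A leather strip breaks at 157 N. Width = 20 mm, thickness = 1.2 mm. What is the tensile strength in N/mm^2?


6.54 N/mm^2


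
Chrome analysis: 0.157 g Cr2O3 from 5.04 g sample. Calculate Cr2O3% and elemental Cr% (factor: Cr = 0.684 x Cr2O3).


Cr2O3 = 3.12%
Cr = 2.13%


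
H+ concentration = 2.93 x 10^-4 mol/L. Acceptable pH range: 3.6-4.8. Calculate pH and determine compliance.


pH = -log10(2.93 x 10^-4) = 3.53
Range: 3.6 to 4.8
Compliant: No


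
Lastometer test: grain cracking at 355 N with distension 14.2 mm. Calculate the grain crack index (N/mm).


Grain crack index = force / distension
Index = 355 / 14.2 = 25.0 N/mm


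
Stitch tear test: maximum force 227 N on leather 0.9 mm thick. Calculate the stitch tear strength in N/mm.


252.2 N/mm

Stitch tear strength = force / thickness
STS = 227 / 0.9 = 252.2 N/mm


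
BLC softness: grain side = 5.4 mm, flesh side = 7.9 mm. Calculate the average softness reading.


6.65 mm

Average = (5.4 + 7.9) / 2
Average = 6.65 mm


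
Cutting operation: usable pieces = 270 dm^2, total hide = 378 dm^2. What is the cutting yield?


71.4%


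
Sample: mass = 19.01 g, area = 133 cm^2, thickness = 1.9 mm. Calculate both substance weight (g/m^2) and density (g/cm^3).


Substance weight = 1429.3 g/m^2
Density = 0.752 g/cm^3


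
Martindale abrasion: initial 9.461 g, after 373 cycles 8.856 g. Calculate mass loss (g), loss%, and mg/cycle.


Loss = 9.461 - 8.856 = 0.605 g
Loss% = 0.605 / 9.461 x 100 = 6.39%
Rate = 0.605 / 373 x 1000 = 1.622 mg/cycle


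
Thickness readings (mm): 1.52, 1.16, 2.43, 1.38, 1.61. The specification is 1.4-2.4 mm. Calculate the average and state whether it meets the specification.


Sum = 8.10
Average = 8.10 / 5 = 1.62 mm
Specification range: 1.4 to 2.4 mm
Within spec: Yes


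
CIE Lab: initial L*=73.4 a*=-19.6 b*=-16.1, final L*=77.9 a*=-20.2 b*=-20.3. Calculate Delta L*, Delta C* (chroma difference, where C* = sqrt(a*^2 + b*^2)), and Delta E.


Delta L* = 77.9 - 73.4 = 4.5
C1* = sqrt((-19.6)^2 + (-16.1)^2) = 25.365
C2* = sqrt((-20.2)^2 + (-20.3)^2) = 28.638
Delta C* = 28.638 - 25.365 = 3.27
Delta E = sqrt((4.5)^2 + (-0.6)^2 + (-4.2)^2) = 6.18


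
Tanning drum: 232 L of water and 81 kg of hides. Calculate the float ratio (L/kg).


2.9


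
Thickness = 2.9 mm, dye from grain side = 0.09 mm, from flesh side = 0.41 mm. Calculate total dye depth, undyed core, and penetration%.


Total dyed = 0.09 + 0.41 = 0.50 mm
Undyed core = 2.9 - 0.50 = 2.40 mm
Penetration = 0.50 / 2.9 x 100 = 17.2%


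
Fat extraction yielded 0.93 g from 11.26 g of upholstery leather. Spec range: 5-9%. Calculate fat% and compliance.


Fat content = 8.3%
Compliant: Yes

Fat% = 0.93 / 11.26 x 100 = 8.3%
Spec range: 5-9%
Compliant: Yes


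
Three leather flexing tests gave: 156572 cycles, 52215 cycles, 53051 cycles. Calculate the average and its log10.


Average = 87279 cycles
log10 = 4.94

Average = (156572 + 52215 + 53051) / 3 = 87279 cycles
log10(87279) = 4.94


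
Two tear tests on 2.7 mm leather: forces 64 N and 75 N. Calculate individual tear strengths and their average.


Tear 1 = 23.7 N/mm
Tear 2 = 27.8 N/mm
Average = 25.8 N/mm


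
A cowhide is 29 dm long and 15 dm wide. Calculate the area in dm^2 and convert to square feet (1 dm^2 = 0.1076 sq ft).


435 dm^2
46.81 sq ft


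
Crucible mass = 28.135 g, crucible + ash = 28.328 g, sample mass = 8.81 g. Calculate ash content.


Ash mass = 28.328 - 28.135 = 0.193 g
Ash% = 0.193 / 8.81 x 100 = 2.19%


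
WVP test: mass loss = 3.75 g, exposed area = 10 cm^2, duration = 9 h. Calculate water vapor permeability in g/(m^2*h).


WVP = mass_loss / (area x time) x 10000
WVP = 3.75 / (10 x 9) x 10000
WVP = 3.75 / 90 x 10000 = 416.67 g/(m^2*h)


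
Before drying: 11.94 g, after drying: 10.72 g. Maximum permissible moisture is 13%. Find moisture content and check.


MC = (11.94 - 10.72) / 11.94 x 100 = 10.2%
Maximum: 13%
Acceptable: Yes


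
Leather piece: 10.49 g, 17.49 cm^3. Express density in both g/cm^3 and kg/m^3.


0.600 g/cm^3
600 kg/m^3

Density = 10.49 / 17.49 = 0.600 g/cm^3
Convert: 0.600 x 1000 = 600 kg/m^3


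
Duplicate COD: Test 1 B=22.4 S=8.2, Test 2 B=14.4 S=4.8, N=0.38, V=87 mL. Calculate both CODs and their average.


COD1 = 496.2 mg/L
COD2 = 335.4 mg/L
Average = 415.8 mg/L

COD1 = (22.4 - 8.2) x 0.38 x 8000 / 87 = 496.2 mg/L
COD2 = (14.4 - 4.8) x 0.38 x 8000 / 87 = 335.4 mg/L
Average = (496.2 + 335.4) / 2 = 415.8 mg/L


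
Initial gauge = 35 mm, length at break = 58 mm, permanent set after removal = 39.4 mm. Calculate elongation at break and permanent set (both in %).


Elongation at break = 65.7%
Permanent set = 12.6%


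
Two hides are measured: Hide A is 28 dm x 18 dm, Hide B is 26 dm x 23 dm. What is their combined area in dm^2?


Hide A area = 28 x 18 = 504 dm^2
Hide B area = 26 x 23 = 598 dm^2
Total = 504 + 598 = 1102 dm^2


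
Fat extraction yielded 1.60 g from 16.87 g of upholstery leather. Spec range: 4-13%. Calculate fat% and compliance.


Fat content = 9.5%
Compliant: Yes


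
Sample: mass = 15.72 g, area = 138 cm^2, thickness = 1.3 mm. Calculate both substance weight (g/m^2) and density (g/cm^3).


SW = 15.72 / 138 x 10000 = 1139.1 g/m^2
Volume = 138 x 1.3 / 10 = 17.94 cm^3
Density = 15.72 / 17.94 = 0.876 g/cm^3


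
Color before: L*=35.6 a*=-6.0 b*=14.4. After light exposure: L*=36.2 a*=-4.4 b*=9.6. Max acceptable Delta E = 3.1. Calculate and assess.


Delta E = 5.10
Passes: No

dL = 0.6, da = 1.6, db = -4.8
dE = sqrt((0.6)^2 + (1.6)^2 + (-4.8)^2) = 5.10
Max = 3.1
Passes: No


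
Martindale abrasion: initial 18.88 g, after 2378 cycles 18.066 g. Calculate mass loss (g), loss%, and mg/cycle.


Mass loss = 0.814 g
Loss = 4.31%
Rate = 0.342 mg/cycle

Loss = 18.88 - 18.066 = 0.814 g
Loss% = 0.814 / 18.88 x 100 = 4.31%
Rate = 0.814 / 2378 x 1000 = 0.342 mg/cycle


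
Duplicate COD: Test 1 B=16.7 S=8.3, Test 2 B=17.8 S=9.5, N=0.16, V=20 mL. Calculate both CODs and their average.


COD1 = 537.6 mg/L
COD2 = 531.2 mg/L
Average = 534.4 mg/L

COD1 = (16.7 - 8.3) x 0.16 x 8000 / 20 = 537.6 mg/L
COD2 = (17.8 - 9.5) x 0.16 x 8000 / 20 = 531.2 mg/L
Average = (537.6 + 531.2) / 2 = 534.4 mg/L


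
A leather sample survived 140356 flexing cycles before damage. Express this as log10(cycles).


log10(140356) = 5.15
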